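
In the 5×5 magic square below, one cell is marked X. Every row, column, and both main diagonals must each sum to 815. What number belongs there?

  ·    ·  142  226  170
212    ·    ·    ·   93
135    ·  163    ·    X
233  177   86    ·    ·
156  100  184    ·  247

191

Row 5: 156 + 100 + 184 + 247 + ? = 815, so (5,4) = 128.
Using column 1: 212 + 135 + 233 + 156 + ? → (1,1) = 815 − 736 = 79.
Using column 3: 142 + 163 + 86 + 184 + ? → (2,3) = 815 − 575 = 240.
From anti-diagonal, 815 − (170 + 163 + 177 + 156) gives (2,4) = 149.
Row 1: 79 + 142 + 226 + 170 + ? = 815, so (1,2) = 198.
Using row 2: 212 + 240 + 149 + 93 + ? → (2,2) = 815 − 694 = 121.
Column 2: 198 + 121 + 177 + 100 + ? = 815, so (3,2) = 219.
Main diagonal: 79 + 121 + 163 + 247 + ? = 815, so (4,4) = 205.
Row 4 must total 815; the given cells sum to 701, so (4,5) = 114.
Column 4 needs 815; the known cells sum to 708, so (3,4) = 107.
The remaining cell in column 5 is (3,5) = 815 − 624 = 191.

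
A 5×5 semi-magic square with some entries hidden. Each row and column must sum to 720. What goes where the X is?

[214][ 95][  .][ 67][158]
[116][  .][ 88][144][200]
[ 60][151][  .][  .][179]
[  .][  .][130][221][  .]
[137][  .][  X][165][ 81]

Row 1: 214 + 95 + 67 + 158 + ? = 720, so (1,3) = 186.
The remaining cell in row 2 is (2,2) = 720 − 548 = 172.
The remaining cell in column 1 is (4,1) = 720 − 527 = 193.
Column 4: 67 + 144 + 221 + 165 + ? = 720, so (3,4) = 123.
Column 5 needs 720; the known cells sum to 618, so (4,5) = 102.
Row 3: 60 + 151 + 123 + 179 + ? = 720, so (3,3) = 207.
Row 4: 193 + 130 + 221 + 102 + ? = 720, so (4,2) = 74.
Using column 2: 95 + 172 + 151 + 74 + ? → (5,2) = 720 − 492 = 228.
Using column 3: 186 + 88 + 207 + 130 + ? → (5,3) = 720 − 611 = 109.

109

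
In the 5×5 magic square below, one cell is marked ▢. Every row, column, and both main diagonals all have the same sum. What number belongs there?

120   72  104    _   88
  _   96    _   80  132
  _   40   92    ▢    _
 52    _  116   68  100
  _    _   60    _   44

Main diagonal is complete and sums to 420; that is the magic constant.
Row 1 must total 420; the given cells sum to 384, so (1,4) = 36.
From row 4, 420 − (52 + 116 + 68 + 100) gives (4,2) = 84.
Column 2 must total 420; the given cells sum to 292, so (5,2) = 128.
Using column 3: 104 + 92 + 116 + 60 + ? → (2,3) = 420 − 372 = 48.
Column 5 must total 420; the given cells sum to 364, so (3,5) = 56.
Anti-diagonal: 88 + 80 + 92 + 84 + ? = 420, so (5,1) = 76.
Row 2 must total 420; the given cells sum to 356, so (2,1) = 64.
Row 5 needs 420; the known cells sum to 308, so (5,4) = 112.
From column 1, 420 − (120 + 64 + 52 + 76) gives (3,1) = 108.
Column 4: 36 + 80 + 68 + 112 + ? = 420, so (3,4) = 124.

124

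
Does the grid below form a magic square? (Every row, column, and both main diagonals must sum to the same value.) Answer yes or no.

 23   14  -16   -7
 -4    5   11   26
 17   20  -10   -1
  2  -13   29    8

Row 1: 23 + 14 + (-16) + (-7) = 14.
Row 2: -4 + 5 + 11 + 26 = 38.
Row 3: 17 + 20 + (-10) + (-1) = 26.
Row 4: 2 + (-13) + 29 + 8 = 26.
Column 1: 23 + (-4) + 17 + 2 = 38.
Column 2: 14 + 5 + 20 + (-13) = 26.
Column 3: -16 + 11 + (-10) + 29 = 14.
Column 4: -7 + 26 + (-1) + 8 = 26.
Main diagonal: 23 + 5 + (-10) + 8 = 26.
Anti-diagonal: -7 + 11 + 20 + 2 = 26.

No — row 2 sums to 38 but row 4 sums to 26.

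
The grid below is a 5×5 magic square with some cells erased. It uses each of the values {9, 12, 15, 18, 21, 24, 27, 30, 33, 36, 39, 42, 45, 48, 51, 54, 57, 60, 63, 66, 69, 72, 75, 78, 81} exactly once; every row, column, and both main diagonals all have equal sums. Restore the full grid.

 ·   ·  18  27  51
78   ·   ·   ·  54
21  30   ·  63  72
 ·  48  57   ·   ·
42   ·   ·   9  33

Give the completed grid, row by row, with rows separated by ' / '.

60 69 18 27 51 / 78 12 36 45 54 / 21 30 39 63 72 / 24 48 57 81 15 / 42 66 75 9 33

The 25 entries sum to 1125, so each line sums to 1125/5 = 225.
From row 3, 225 − (21 + 30 + 63 + 72) gives (3,3) = 39.
Column 5: 51 + 54 + 72 + 33 + ? = 225, so (4,5) = 15.
Anti-diagonal: 51 + 39 + 48 + 42 + ? = 225, so (2,4) = 45.
The remaining cell in column 4 is (4,4) = 225 − 144 = 81.
The remaining cell in row 4 is (4,1) = 225 − 201 = 24.
The remaining cell in column 1 is (1,1) = 225 − 165 = 60.
The remaining cell in main diagonal is (2,2) = 225 − 213 = 12.
Row 1: 60 + 18 + 27 + 51 + ? = 225, so (1,2) = 69.
The remaining cell in row 2 is (2,3) = 225 − 189 = 36.
From column 2, 225 − (69 + 12 + 30 + 48) gives (5,2) = 66.
Column 3 must total 225; the given cells sum to 150, so (5,3) = 75.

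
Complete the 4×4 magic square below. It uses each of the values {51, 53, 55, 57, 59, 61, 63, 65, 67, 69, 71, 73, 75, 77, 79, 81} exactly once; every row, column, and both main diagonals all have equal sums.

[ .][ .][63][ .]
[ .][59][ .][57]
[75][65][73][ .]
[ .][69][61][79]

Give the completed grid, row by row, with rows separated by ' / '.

53 71 63 77 / 81 59 67 57 / 75 65 73 51 / 55 69 61 79

The 16 entries sum to 1056, so each line sums to 1056/4 = 264.
Row 3 must total 264; the given cells sum to 213, so (3,4) = 51.
Using row 4: 69 + 61 + 79 + ? → (4,1) = 264 − 209 = 55.
Column 2: 59 + 65 + 69 + ? = 264, so (1,2) = 71.
From column 3, 264 − (63 + 73 + 61) gives (2,3) = 67.
The remaining cell in column 4 is (1,4) = 264 − 187 = 77.
Main diagonal needs 264; the known cells sum to 211, so (1,1) = 53.
Row 2 must total 264; the given cells sum to 183, so (2,1) = 81.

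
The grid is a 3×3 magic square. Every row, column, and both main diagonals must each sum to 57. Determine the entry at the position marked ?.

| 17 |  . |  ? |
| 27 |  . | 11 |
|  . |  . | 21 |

Using row 2: 27 + 11 + ? → (2,2) = 57 − 38 = 19.
Using column 1: 17 + 27 + ? → (3,1) = 57 − 44 = 13.
Column 3 must total 57; the given cells sum to 32, so (1,3) = 25.

25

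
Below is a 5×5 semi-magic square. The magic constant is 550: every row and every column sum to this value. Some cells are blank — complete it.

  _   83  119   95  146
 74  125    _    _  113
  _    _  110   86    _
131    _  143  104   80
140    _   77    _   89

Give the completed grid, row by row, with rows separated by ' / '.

Using row 1: 83 + 119 + 95 + 146 + ? → (1,1) = 550 − 443 = 107.
Row 4 must total 550; the given cells sum to 458, so (4,2) = 92.
Using column 1: 107 + 74 + 131 + 140 + ? → (3,1) = 550 − 452 = 98.
The remaining cell in column 3 is (2,3) = 550 − 449 = 101.
The remaining cell in column 5 is (3,5) = 550 − 428 = 122.
From row 2, 550 − (74 + 125 + 101 + 113) gives (2,4) = 137.
Row 3: 98 + 110 + 86 + 122 + ? = 550, so (3,2) = 134.
The remaining cell in column 2 is (5,2) = 550 − 434 = 116.
Column 4 must total 550; the given cells sum to 422, so (5,4) = 128.

107 83 119 95 146 / 74 125 101 137 113 / 98 134 110 86 122 / 131 92 143 104 80 / 140 116 77 128 89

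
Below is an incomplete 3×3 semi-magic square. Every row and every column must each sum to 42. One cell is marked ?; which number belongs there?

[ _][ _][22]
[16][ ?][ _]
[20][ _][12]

Row 3 must total 42; the given cells sum to 32, so (3,2) = 10.
Column 1 must total 42; the given cells sum to 36, so (1,1) = 6.
The remaining cell in column 3 is (2,3) = 42 − 34 = 8.
From row 1, 42 − (6 + 22) gives (1,2) = 14.
Row 2 needs 42; the known cells sum to 24, so (2,2) = 18.

18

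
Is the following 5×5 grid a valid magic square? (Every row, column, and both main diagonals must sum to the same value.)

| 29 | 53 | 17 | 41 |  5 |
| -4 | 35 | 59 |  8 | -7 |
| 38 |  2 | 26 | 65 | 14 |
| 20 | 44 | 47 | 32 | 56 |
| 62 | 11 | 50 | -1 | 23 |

Row 1: 29 + 53 + 17 + 41 + 5 = 145.
Row 2: -4 + 35 + 59 + 8 + (-7) = 91.
Row 3: 38 + 2 + 26 + 65 + 14 = 145.
Row 4: 20 + 44 + 47 + 32 + 56 = 199.
Row 5: 62 + 11 + 50 + (-1) + 23 = 145.
Column 1: 29 + (-4) + 38 + 20 + 62 = 145.
Column 2: 53 + 35 + 2 + 44 + 11 = 145.
Column 3: 17 + 59 + 26 + 47 + 50 = 199.
Column 4: 41 + 8 + 65 + 32 + (-1) = 145.
Column 5: 5 + (-7) + 14 + 56 + 23 = 91.
Main diagonal: 29 + 35 + 26 + 32 + 23 = 145.
Anti-diagonal: 5 + 8 + 26 + 44 + 62 = 145.

No — main diagonal sums to 145 but column 3 sums to 199.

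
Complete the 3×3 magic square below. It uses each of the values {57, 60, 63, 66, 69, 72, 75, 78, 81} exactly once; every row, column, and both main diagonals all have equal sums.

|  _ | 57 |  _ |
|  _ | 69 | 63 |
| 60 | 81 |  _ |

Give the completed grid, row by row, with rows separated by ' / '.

72 57 78 / 75 69 63 / 60 81 66

The 9 entries sum to 621, so each line sums to 621/3 = 207.
Using row 2: 69 + 63 + ? → (2,1) = 207 − 132 = 75.
Row 3 needs 207; the known cells sum to 141, so (3,3) = 66.
Using column 1: 75 + 60 + ? → (1,1) = 207 − 135 = 72.
Column 3: 63 + 66 + ? = 207, so (1,3) = 78.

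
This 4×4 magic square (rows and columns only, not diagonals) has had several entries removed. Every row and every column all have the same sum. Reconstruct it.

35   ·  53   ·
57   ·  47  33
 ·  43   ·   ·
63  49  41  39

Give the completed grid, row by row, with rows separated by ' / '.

35 45 53 59 / 57 55 47 33 / 37 43 51 61 / 63 49 41 39

Row 4 is already complete: 63 + 49 + 41 + 39 = 192, so that is the magic constant.
Row 2 must total 192; the given cells sum to 137, so (2,2) = 55.
Using column 1: 35 + 57 + 63 + ? → (3,1) = 192 − 155 = 37.
Column 2 must total 192; the given cells sum to 147, so (1,2) = 45.
From column 3, 192 − (53 + 47 + 41) gives (3,3) = 51.
Row 1 needs 192; the known cells sum to 133, so (1,4) = 59.
Row 3 needs 192; the known cells sum to 131, so (3,4) = 61.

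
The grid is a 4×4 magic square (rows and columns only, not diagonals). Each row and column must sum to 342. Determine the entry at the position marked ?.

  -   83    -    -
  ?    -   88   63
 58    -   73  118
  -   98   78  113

From row 3, 342 − (58 + 73 + 118) gives (3,2) = 93.
Row 4 must total 342; the given cells sum to 289, so (4,1) = 53.
Using column 2: 83 + 93 + 98 + ? → (2,2) = 342 − 274 = 68.
Column 3 needs 342; the known cells sum to 239, so (1,3) = 103.
Using column 4: 63 + 118 + 113 + ? → (1,4) = 342 − 294 = 48.
The remaining cell in row 1 is (1,1) = 342 − 234 = 108.
Using row 2: 68 + 88 + 63 + ? → (2,1) = 342 − 219 = 123.

123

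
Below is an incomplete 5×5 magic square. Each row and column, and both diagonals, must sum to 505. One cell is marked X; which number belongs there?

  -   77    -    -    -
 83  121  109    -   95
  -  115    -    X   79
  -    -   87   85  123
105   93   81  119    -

91

Row 2 must total 505; the given cells sum to 408, so (2,4) = 97.
The remaining cell in row 5 is (5,5) = 505 − 398 = 107.
Column 2: 77 + 121 + 115 + 93 + ? = 505, so (4,2) = 99.
The remaining cell in column 5 is (1,5) = 505 − 404 = 101.
Using anti-diagonal: 101 + 97 + 99 + 105 + ? → (3,3) = 505 − 402 = 103.
From row 4, 505 − (99 + 87 + 85 + 123) gives (4,1) = 111.
Column 3: 109 + 103 + 87 + 81 + ? = 505, so (1,3) = 125.
Main diagonal must total 505; the given cells sum to 416, so (1,1) = 89.
Row 1 needs 505; the known cells sum to 392, so (1,4) = 113.
Using column 1: 89 + 83 + 111 + 105 + ? → (3,1) = 505 − 388 = 117.
Column 4: 113 + 97 + 85 + 119 + ? = 505, so (3,4) = 91.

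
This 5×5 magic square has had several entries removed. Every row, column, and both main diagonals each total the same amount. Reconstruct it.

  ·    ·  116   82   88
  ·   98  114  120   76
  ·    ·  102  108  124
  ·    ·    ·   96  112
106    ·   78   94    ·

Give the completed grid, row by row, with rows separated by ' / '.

Column 4 is already complete: 82 + 120 + 108 + 96 + 94 = 500, so that is the magic constant.
The remaining cell in row 2 is (2,1) = 500 − 408 = 92.
From column 3, 500 − (116 + 114 + 102 + 78) gives (4,3) = 90.
From column 5, 500 − (88 + 76 + 124 + 112) gives (5,5) = 100.
Using main diagonal: 98 + 102 + 96 + 100 + ? → (1,1) = 500 − 396 = 104.
Anti-diagonal: 88 + 120 + 102 + 106 + ? = 500, so (4,2) = 84.
From row 1, 500 − (104 + 116 + 82 + 88) gives (1,2) = 110.
Row 4: 84 + 90 + 96 + 112 + ? = 500, so (4,1) = 118.
Row 5 must total 500; the given cells sum to 378, so (5,2) = 122.
Column 1 needs 500; the known cells sum to 420, so (3,1) = 80.
The remaining cell in column 2 is (3,2) = 500 − 414 = 86.

104 110 116 82 88 / 92 98 114 120 76 / 80 86 102 108 124 / 118 84 90 96 112 / 106 122 78 94 100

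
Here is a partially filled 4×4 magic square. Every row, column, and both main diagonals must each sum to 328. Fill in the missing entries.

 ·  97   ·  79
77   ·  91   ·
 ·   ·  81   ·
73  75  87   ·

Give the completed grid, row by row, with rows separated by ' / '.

83 97 69 79 / 77 71 91 89 / 95 85 81 67 / 73 75 87 93

Row 4: 73 + 75 + 87 + ? = 328, so (4,4) = 93.
The remaining cell in column 3 is (1,3) = 328 − 259 = 69.
The remaining cell in anti-diagonal is (3,2) = 328 − 243 = 85.
Row 1 must total 328; the given cells sum to 245, so (1,1) = 83.
The remaining cell in column 1 is (3,1) = 328 − 233 = 95.
Using column 2: 97 + 85 + 75 + ? → (2,2) = 328 − 257 = 71.
Row 2: 77 + 71 + 91 + ? = 328, so (2,4) = 89.
Using row 3: 95 + 85 + 81 + ? → (3,4) = 328 − 261 = 67.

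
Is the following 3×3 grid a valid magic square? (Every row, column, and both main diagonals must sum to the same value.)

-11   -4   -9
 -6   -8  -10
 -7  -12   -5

Row 1: -11 + (-4) + (-9) = -24.
Row 2: -6 + (-8) + (-10) = -24.
Row 3: -7 + (-12) + (-5) = -24.
Column 1: -11 + (-6) + (-7) = -24.
Column 2: -4 + (-8) + (-12) = -24.
Column 3: -9 + (-10) + (-5) = -24.
Main diagonal: -11 + (-8) + (-5) = -24.
Anti-diagonal: -9 + (-8) + (-7) = -24.
All lines sum to -24.

Yes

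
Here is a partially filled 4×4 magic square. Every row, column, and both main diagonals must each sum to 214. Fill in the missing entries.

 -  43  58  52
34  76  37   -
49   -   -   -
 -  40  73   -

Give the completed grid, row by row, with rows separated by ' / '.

Row 1: 43 + 58 + 52 + ? = 214, so (1,1) = 61.
Row 2: 34 + 76 + 37 + ? = 214, so (2,4) = 67.
Column 1 needs 214; the known cells sum to 144, so (4,1) = 70.
Column 2 needs 214; the known cells sum to 159, so (3,2) = 55.
From column 3, 214 − (58 + 37 + 73) gives (3,3) = 46.
From main diagonal, 214 − (61 + 76 + 46) gives (4,4) = 31.
Using row 3: 49 + 55 + 46 + ? → (3,4) = 214 − 150 = 64.

61 43 58 52 / 34 76 37 67 / 49 55 46 64 / 70 40 73 31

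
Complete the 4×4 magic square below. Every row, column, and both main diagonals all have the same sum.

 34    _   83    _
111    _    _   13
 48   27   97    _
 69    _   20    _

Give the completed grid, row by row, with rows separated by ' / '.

34 41 83 104 / 111 76 62 13 / 48 27 97 90 / 69 118 20 55

Column 1 is already complete: 34 + 111 + 48 + 69 = 262, so that is the magic constant.
From row 3, 262 − (48 + 27 + 97) gives (3,4) = 90.
Column 3 needs 262; the known cells sum to 200, so (2,3) = 62.
Using anti-diagonal: 62 + 27 + 69 + ? → (1,4) = 262 − 158 = 104.
The remaining cell in row 1 is (1,2) = 262 − 221 = 41.
Row 2: 111 + 62 + 13 + ? = 262, so (2,2) = 76.
The remaining cell in column 2 is (4,2) = 262 − 144 = 118.
Column 4 needs 262; the known cells sum to 207, so (4,4) = 55.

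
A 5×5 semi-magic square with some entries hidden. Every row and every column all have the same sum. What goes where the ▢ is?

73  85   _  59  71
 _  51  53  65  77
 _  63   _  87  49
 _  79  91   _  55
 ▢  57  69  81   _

45

Column 2 is complete and sums to 335; that is the magic constant.
Row 1: 73 + 85 + 59 + 71 + ? = 335, so (1,3) = 47.
From row 2, 335 − (51 + 53 + 65 + 77) gives (2,1) = 89.
The remaining cell in column 3 is (3,3) = 335 − 260 = 75.
Column 4 must total 335; the given cells sum to 292, so (4,4) = 43.
Using column 5: 71 + 77 + 49 + 55 + ? → (5,5) = 335 − 252 = 83.
From row 3, 335 − (63 + 75 + 87 + 49) gives (3,1) = 61.
Row 4: 79 + 91 + 43 + 55 + ? = 335, so (4,1) = 67.
Using row 5: 57 + 69 + 81 + 83 + ? → (5,1) = 335 − 290 = 45.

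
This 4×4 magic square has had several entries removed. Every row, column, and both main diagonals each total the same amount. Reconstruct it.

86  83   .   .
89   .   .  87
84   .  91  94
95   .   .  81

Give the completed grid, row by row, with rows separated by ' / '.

Column 1 is already complete: 86 + 89 + 84 + 95 = 354, so that is the magic constant.
From row 3, 354 − (84 + 91 + 94) gives (3,2) = 85.
Column 4 must total 354; the given cells sum to 262, so (1,4) = 92.
The remaining cell in main diagonal is (2,2) = 354 − 258 = 96.
Anti-diagonal needs 354; the known cells sum to 272, so (2,3) = 82.
From row 1, 354 − (86 + 83 + 92) gives (1,3) = 93.
Using column 2: 83 + 96 + 85 + ? → (4,2) = 354 − 264 = 90.
Column 3 needs 354; the known cells sum to 266, so (4,3) = 88.

86 83 93 92 / 89 96 82 87 / 84 85 91 94 / 95 90 88 81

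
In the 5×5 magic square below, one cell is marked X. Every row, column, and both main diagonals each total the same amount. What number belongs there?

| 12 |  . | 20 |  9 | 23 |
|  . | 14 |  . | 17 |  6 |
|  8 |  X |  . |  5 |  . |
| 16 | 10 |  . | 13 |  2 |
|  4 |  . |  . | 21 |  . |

22

Column 4 is complete and sums to 65; that is the magic constant.
Row 1 must total 65; the given cells sum to 64, so (1,2) = 1.
Row 4 must total 65; the given cells sum to 41, so (4,3) = 24.
From column 1, 65 − (12 + 8 + 16 + 4) gives (2,1) = 25.
Anti-diagonal must total 65; the given cells sum to 54, so (3,3) = 11.
Row 2: 25 + 14 + 17 + 6 + ? = 65, so (2,3) = 3.
The remaining cell in column 3 is (5,3) = 65 − 58 = 7.
Main diagonal: 12 + 14 + 11 + 13 + ? = 65, so (5,5) = 15.
From row 5, 65 − (4 + 7 + 21 + 15) gives (5,2) = 18.
From column 2, 65 − (1 + 14 + 10 + 18) gives (3,2) = 22.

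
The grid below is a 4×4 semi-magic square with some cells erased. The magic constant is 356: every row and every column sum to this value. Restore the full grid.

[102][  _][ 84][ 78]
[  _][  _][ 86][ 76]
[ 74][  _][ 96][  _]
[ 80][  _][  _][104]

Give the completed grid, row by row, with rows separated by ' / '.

102 92 84 78 / 100 94 86 76 / 74 88 96 98 / 80 82 90 104

Using row 1: 102 + 84 + 78 + ? → (1,2) = 356 − 264 = 92.
Column 1 needs 356; the known cells sum to 256, so (2,1) = 100.
From column 3, 356 − (84 + 86 + 96) gives (4,3) = 90.
The remaining cell in column 4 is (3,4) = 356 − 258 = 98.
From row 2, 356 − (100 + 86 + 76) gives (2,2) = 94.
The remaining cell in row 3 is (3,2) = 356 − 268 = 88.
Row 4 needs 356; the known cells sum to 274, so (4,2) = 82.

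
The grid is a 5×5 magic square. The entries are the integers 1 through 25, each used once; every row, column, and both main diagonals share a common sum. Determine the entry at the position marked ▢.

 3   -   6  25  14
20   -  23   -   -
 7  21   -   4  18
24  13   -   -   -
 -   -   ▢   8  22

19

The entries are 1 through 25, which sum to 325, so each line sums to 325/5 = 65.
Using row 1: 3 + 6 + 25 + 14 + ? → (1,2) = 65 − 48 = 17.
From row 3, 65 − (7 + 21 + 4 + 18) gives (3,3) = 15.
Column 1 needs 65; the known cells sum to 54, so (5,1) = 11.
The remaining cell in anti-diagonal is (2,4) = 65 − 53 = 12.
Using column 4: 25 + 12 + 4 + 8 + ? → (4,4) = 65 − 49 = 16.
Main diagonal needs 65; the known cells sum to 56, so (2,2) = 9.
From row 2, 65 − (20 + 9 + 23 + 12) gives (2,5) = 1.
Column 2 must total 65; the given cells sum to 60, so (5,2) = 5.
Column 5 needs 65; the known cells sum to 55, so (4,5) = 10.
The remaining cell in row 4 is (4,3) = 65 − 63 = 2.
From row 5, 65 − (11 + 5 + 8 + 22) gives (5,3) = 19.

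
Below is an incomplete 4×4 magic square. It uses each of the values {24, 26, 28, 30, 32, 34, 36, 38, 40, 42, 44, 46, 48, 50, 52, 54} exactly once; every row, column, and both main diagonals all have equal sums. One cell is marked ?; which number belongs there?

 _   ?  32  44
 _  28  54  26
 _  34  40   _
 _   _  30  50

42

The 16 entries sum to 624, so each line sums to 624/4 = 156.
The remaining cell in row 2 is (2,1) = 156 − 108 = 48.
Using column 4: 44 + 26 + 50 + ? → (3,4) = 156 − 120 = 36.
Using main diagonal: 28 + 40 + 50 + ? → (1,1) = 156 − 118 = 38.
From anti-diagonal, 156 − (44 + 54 + 34) gives (4,1) = 24.
Using row 1: 38 + 32 + 44 + ? → (1,2) = 156 − 114 = 42.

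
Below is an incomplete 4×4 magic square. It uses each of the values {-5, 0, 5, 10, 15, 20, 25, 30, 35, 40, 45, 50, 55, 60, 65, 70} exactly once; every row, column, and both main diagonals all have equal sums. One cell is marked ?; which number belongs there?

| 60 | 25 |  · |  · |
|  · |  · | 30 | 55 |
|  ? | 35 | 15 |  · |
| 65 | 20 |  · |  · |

10

The 16 entries sum to 520, so each line sums to 520/4 = 130.
The remaining cell in column 2 is (2,2) = 130 − 80 = 50.
Main diagonal: 60 + 50 + 15 + ? = 130, so (4,4) = 5.
Anti-diagonal: 30 + 35 + 65 + ? = 130, so (1,4) = 0.
Row 1: 60 + 25 + 0 + ? = 130, so (1,3) = 45.
From row 2, 130 − (50 + 30 + 55) gives (2,1) = -5.
Row 4 needs 130; the known cells sum to 90, so (4,3) = 40.
Column 1: 60 + (-5) + 65 + ? = 130, so (3,1) = 10.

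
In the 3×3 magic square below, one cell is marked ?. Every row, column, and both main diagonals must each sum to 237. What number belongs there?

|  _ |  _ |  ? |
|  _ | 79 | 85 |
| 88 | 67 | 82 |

Row 2 must total 237; the given cells sum to 164, so (2,1) = 73.
Column 1 needs 237; the known cells sum to 161, so (1,1) = 76.
Column 2 needs 237; the known cells sum to 146, so (1,2) = 91.
The remaining cell in column 3 is (1,3) = 237 − 167 = 70.

70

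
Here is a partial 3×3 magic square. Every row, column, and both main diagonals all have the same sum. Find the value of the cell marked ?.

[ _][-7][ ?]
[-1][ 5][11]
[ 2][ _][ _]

8

Row 2 is complete and sums to 15; that is the magic constant.
The remaining cell in column 1 is (1,1) = 15 − 1 = 14.
The remaining cell in column 2 is (3,2) = 15 − (-2) = 17.
Main diagonal needs 15; the known cells sum to 19, so (3,3) = -4.
Anti-diagonal must total 15; the given cells sum to 7, so (1,3) = 8.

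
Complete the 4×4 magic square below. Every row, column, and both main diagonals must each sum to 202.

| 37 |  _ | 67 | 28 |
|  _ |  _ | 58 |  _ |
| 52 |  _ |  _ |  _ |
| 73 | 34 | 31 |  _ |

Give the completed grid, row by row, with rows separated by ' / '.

The remaining cell in row 1 is (1,2) = 202 − 132 = 70.
The remaining cell in row 4 is (4,4) = 202 − 138 = 64.
Column 1: 37 + 52 + 73 + ? = 202, so (2,1) = 40.
Column 3 must total 202; the given cells sum to 156, so (3,3) = 46.
From main diagonal, 202 − (37 + 46 + 64) gives (2,2) = 55.
Using anti-diagonal: 28 + 58 + 73 + ? → (3,2) = 202 − 159 = 43.
The remaining cell in row 2 is (2,4) = 202 − 153 = 49.
From row 3, 202 − (52 + 43 + 46) gives (3,4) = 61.

37 70 67 28 / 40 55 58 49 / 52 43 46 61 / 73 34 31 64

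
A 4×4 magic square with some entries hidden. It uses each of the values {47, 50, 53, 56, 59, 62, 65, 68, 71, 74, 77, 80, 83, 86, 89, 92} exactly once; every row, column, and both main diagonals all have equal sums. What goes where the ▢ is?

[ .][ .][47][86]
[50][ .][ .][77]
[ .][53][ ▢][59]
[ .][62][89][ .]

74

The 16 entries sum to 1112, so each line sums to 1112/4 = 278.
The remaining cell in column 4 is (4,4) = 278 − 222 = 56.
From row 4, 278 − (62 + 89 + 56) gives (4,1) = 71.
Anti-diagonal: 86 + 53 + 71 + ? = 278, so (2,3) = 68.
The remaining cell in row 2 is (2,2) = 278 − 195 = 83.
Using column 2: 83 + 53 + 62 + ? → (1,2) = 278 − 198 = 80.
From column 3, 278 − (47 + 68 + 89) gives (3,3) = 74.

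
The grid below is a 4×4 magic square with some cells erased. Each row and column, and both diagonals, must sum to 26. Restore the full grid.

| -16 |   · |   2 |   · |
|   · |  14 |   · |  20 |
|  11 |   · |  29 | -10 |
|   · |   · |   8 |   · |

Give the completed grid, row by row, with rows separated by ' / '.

-16 23 2 17 / 5 14 -13 20 / 11 -4 29 -10 / 26 -7 8 -1

The remaining cell in row 3 is (3,2) = 26 − 30 = -4.
The remaining cell in column 3 is (2,3) = 26 − 39 = -13.
From main diagonal, 26 − (-16 + 14 + 29) gives (4,4) = -1.
Row 2 needs 26; the known cells sum to 21, so (2,1) = 5.
Column 1 needs 26; the known cells sum to 0, so (4,1) = 26.
The remaining cell in column 4 is (1,4) = 26 − 9 = 17.
The remaining cell in row 1 is (1,2) = 26 − 3 = 23.
The remaining cell in row 4 is (4,2) = 26 − 33 = -7.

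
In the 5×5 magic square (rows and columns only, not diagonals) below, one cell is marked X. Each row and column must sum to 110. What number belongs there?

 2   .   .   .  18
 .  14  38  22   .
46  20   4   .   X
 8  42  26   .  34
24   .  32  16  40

Row 4 needs 110; the known cells sum to 110, so (4,4) = 0.
From row 5, 110 − (24 + 32 + 16 + 40) gives (5,2) = -2.
From column 1, 110 − (2 + 46 + 8 + 24) gives (2,1) = 30.
Using column 2: 14 + 20 + 42 + (-2) + ? → (1,2) = 110 − 74 = 36.
Using column 3: 38 + 4 + 26 + 32 + ? → (1,3) = 110 − 100 = 10.
Using row 1: 2 + 36 + 10 + 18 + ? → (1,4) = 110 − 66 = 44.
Row 2 needs 110; the known cells sum to 104, so (2,5) = 6.
Column 4 needs 110; the known cells sum to 82, so (3,4) = 28.
From column 5, 110 − (18 + 6 + 34 + 40) gives (3,5) = 12.

12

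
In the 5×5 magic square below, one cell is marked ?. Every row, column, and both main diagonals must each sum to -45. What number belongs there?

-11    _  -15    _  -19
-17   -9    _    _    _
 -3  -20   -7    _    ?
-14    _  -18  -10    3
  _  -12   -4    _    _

Row 4 needs -45; the known cells sum to -39, so (4,2) = -6.
Column 1: -11 + (-17) + (-3) + (-14) + ? = -45, so (5,1) = 0.
Column 2 needs -45; the known cells sum to -47, so (1,2) = 2.
From column 3, -45 − (-15 + (-7) + (-18) + (-4)) gives (2,3) = -1.
From main diagonal, -45 − (-11 + (-9) + (-7) + (-10)) gives (5,5) = -8.
Using anti-diagonal: -19 + (-7) + (-6) + 0 + ? → (2,4) = -45 − (-32) = -13.
Row 1 needs -45; the known cells sum to -43, so (1,4) = -2.
Row 2 needs -45; the known cells sum to -40, so (2,5) = -5.
Row 5 needs -45; the known cells sum to -24, so (5,4) = -21.
From column 4, -45 − (-2 + (-13) + (-10) + (-21)) gives (3,4) = 1.
Column 5 needs -45; the known cells sum to -29, so (3,5) = -16.

-16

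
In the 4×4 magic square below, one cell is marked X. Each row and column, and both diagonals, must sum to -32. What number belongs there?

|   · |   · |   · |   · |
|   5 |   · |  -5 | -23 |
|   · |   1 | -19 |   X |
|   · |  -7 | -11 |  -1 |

Row 2: 5 + (-5) + (-23) + ? = -32, so (2,2) = -9.
Row 4: -7 + (-11) + (-1) + ? = -32, so (4,1) = -13.
Column 2 needs -32; the known cells sum to -15, so (1,2) = -17.
From column 3, -32 − (-5 + (-19) + (-11)) gives (1,3) = 3.
From main diagonal, -32 − (-9 + (-19) + (-1)) gives (1,1) = -3.
Anti-diagonal needs -32; the known cells sum to -17, so (1,4) = -15.
Column 1 needs -32; the known cells sum to -11, so (3,1) = -21.
Column 4 must total -32; the given cells sum to -39, so (3,4) = 7.

7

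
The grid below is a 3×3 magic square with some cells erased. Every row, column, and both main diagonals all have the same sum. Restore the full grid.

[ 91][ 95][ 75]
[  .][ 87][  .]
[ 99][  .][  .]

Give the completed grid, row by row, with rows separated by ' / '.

Row 1 is already complete: 91 + 95 + 75 = 261, so that is the magic constant.
The remaining cell in column 1 is (2,1) = 261 − 190 = 71.
Using column 2: 95 + 87 + ? → (3,2) = 261 − 182 = 79.
Main diagonal must total 261; the given cells sum to 178, so (3,3) = 83.
Row 2 needs 261; the known cells sum to 158, so (2,3) = 103.

91 95 75 / 71 87 103 / 99 79 83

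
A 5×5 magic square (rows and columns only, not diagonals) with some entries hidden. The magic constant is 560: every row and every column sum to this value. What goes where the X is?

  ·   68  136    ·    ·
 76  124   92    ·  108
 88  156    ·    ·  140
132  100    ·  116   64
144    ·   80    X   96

128

Row 2: 76 + 124 + 92 + 108 + ? = 560, so (2,4) = 160.
From row 4, 560 − (132 + 100 + 116 + 64) gives (4,3) = 148.
From column 1, 560 − (76 + 88 + 132 + 144) gives (1,1) = 120.
Column 2 needs 560; the known cells sum to 448, so (5,2) = 112.
Column 3 must total 560; the given cells sum to 456, so (3,3) = 104.
Column 5 must total 560; the given cells sum to 408, so (1,5) = 152.
Row 1: 120 + 68 + 136 + 152 + ? = 560, so (1,4) = 84.
Row 3 needs 560; the known cells sum to 488, so (3,4) = 72.
From row 5, 560 − (144 + 112 + 80 + 96) gives (5,4) = 128.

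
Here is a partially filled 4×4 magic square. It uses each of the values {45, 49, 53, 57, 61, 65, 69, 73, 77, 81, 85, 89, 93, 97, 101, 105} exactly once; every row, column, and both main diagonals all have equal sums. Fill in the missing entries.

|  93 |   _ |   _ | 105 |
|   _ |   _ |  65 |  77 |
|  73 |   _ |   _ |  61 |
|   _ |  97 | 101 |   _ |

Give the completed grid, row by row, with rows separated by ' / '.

The 16 entries sum to 1200, so each line sums to 1200/4 = 300.
Using column 4: 105 + 77 + 61 + ? → (4,4) = 300 − 243 = 57.
Using row 4: 97 + 101 + 57 + ? → (4,1) = 300 − 255 = 45.
From column 1, 300 − (93 + 73 + 45) gives (2,1) = 89.
The remaining cell in anti-diagonal is (3,2) = 300 − 215 = 85.
Row 2 needs 300; the known cells sum to 231, so (2,2) = 69.
Row 3: 73 + 85 + 61 + ? = 300, so (3,3) = 81.
Column 2 needs 300; the known cells sum to 251, so (1,2) = 49.
The remaining cell in column 3 is (1,3) = 300 − 247 = 53.

93 49 53 105 / 89 69 65 77 / 73 85 81 61 / 45 97 101 57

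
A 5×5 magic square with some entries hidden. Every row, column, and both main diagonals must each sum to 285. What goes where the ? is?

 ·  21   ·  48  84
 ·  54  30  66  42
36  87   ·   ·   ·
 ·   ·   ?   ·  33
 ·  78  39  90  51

81

Using row 2: 54 + 30 + 66 + 42 + ? → (2,1) = 285 − 192 = 93.
Row 5: 78 + 39 + 90 + 51 + ? = 285, so (5,1) = 27.
Using column 2: 21 + 54 + 87 + 78 + ? → (4,2) = 285 − 240 = 45.
From column 5, 285 − (84 + 42 + 33 + 51) gives (3,5) = 75.
Anti-diagonal: 84 + 66 + 45 + 27 + ? = 285, so (3,3) = 63.
Row 3 needs 285; the known cells sum to 261, so (3,4) = 24.
Column 4: 48 + 66 + 24 + 90 + ? = 285, so (4,4) = 57.
The remaining cell in main diagonal is (1,1) = 285 − 225 = 60.
Row 1: 60 + 21 + 48 + 84 + ? = 285, so (1,3) = 72.
Using column 1: 60 + 93 + 36 + 27 + ? → (4,1) = 285 − 216 = 69.
Column 3: 72 + 30 + 63 + 39 + ? = 285, so (4,3) = 81.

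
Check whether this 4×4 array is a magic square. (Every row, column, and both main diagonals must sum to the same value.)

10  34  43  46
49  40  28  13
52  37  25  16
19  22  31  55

No — row 1 sums to 133 but row 2 sums to 130.

Row 1: 10 + 34 + 43 + 46 = 133.
Row 2: 49 + 40 + 28 + 13 = 130.
Row 3: 52 + 37 + 25 + 16 = 130.
Row 4: 19 + 22 + 31 + 55 = 127.
Column 1: 10 + 49 + 52 + 19 = 130.
Column 2: 34 + 40 + 37 + 22 = 133.
Column 3: 43 + 28 + 25 + 31 = 127.
Column 4: 46 + 13 + 16 + 55 = 130.
Main diagonal: 10 + 40 + 25 + 55 = 130.
Anti-diagonal: 46 + 28 + 37 + 19 = 130.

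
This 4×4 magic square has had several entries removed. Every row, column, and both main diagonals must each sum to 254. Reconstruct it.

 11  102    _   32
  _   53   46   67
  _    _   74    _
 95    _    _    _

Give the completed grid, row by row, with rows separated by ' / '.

11 102 109 32 / 88 53 46 67 / 60 81 74 39 / 95 18 25 116

The remaining cell in row 1 is (1,3) = 254 − 145 = 109.
The remaining cell in row 2 is (2,1) = 254 − 166 = 88.
Using column 1: 11 + 88 + 95 + ? → (3,1) = 254 − 194 = 60.
Column 3: 109 + 46 + 74 + ? = 254, so (4,3) = 25.
Main diagonal needs 254; the known cells sum to 138, so (4,4) = 116.
Anti-diagonal: 32 + 46 + 95 + ? = 254, so (3,2) = 81.
Row 3 must total 254; the given cells sum to 215, so (3,4) = 39.
Using row 4: 95 + 25 + 116 + ? → (4,2) = 254 − 236 = 18.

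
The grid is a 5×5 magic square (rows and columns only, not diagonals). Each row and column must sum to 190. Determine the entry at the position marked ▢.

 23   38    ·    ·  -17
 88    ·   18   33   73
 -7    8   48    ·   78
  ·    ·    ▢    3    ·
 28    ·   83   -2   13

-12

Using row 2: 88 + 18 + 33 + 73 + ? → (2,2) = 190 − 212 = -22.
The remaining cell in row 3 is (3,4) = 190 − 127 = 63.
From row 5, 190 − (28 + 83 + (-2) + 13) gives (5,2) = 68.
The remaining cell in column 1 is (4,1) = 190 − 132 = 58.
From column 2, 190 − (38 + (-22) + 8 + 68) gives (4,2) = 98.
The remaining cell in column 4 is (1,4) = 190 − 97 = 93.
Using column 5: -17 + 73 + 78 + 13 + ? → (4,5) = 190 − 147 = 43.
Row 1 must total 190; the given cells sum to 137, so (1,3) = 53.
From row 4, 190 − (58 + 98 + 3 + 43) gives (4,3) = -12.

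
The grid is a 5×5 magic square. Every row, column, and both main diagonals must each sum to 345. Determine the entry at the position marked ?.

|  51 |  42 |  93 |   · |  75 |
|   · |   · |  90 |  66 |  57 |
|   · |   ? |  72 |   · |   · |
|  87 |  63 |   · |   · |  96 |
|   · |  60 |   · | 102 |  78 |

81

Row 1 needs 345; the known cells sum to 261, so (1,4) = 84.
The remaining cell in column 5 is (3,5) = 345 − 306 = 39.
Anti-diagonal must total 345; the given cells sum to 276, so (5,1) = 69.
From row 5, 345 − (69 + 60 + 102 + 78) gives (5,3) = 36.
The remaining cell in column 3 is (4,3) = 345 − 291 = 54.
Using row 4: 87 + 63 + 54 + 96 + ? → (4,4) = 345 − 300 = 45.
Column 4: 84 + 66 + 45 + 102 + ? = 345, so (3,4) = 48.
Using main diagonal: 51 + 72 + 45 + 78 + ? → (2,2) = 345 − 246 = 99.
Using row 2: 99 + 90 + 66 + 57 + ? → (2,1) = 345 − 312 = 33.
Column 1: 51 + 33 + 87 + 69 + ? = 345, so (3,1) = 105.
The remaining cell in column 2 is (3,2) = 345 − 264 = 81.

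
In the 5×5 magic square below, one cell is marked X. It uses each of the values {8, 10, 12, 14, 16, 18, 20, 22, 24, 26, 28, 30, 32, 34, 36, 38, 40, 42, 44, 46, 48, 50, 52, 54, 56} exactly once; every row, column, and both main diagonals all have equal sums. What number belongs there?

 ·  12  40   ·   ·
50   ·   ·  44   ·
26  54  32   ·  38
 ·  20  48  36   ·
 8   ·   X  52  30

24

The 25 entries sum to 800, so each line sums to 800/5 = 160.
The remaining cell in row 3 is (3,4) = 160 − 150 = 10.
Column 4: 44 + 10 + 36 + 52 + ? = 160, so (1,4) = 18.
The remaining cell in anti-diagonal is (1,5) = 160 − 104 = 56.
Row 1 needs 160; the known cells sum to 126, so (1,1) = 34.
The remaining cell in column 1 is (4,1) = 160 − 118 = 42.
From main diagonal, 160 − (34 + 32 + 36 + 30) gives (2,2) = 28.
Using row 4: 42 + 20 + 48 + 36 + ? → (4,5) = 160 − 146 = 14.
Using column 2: 12 + 28 + 54 + 20 + ? → (5,2) = 160 − 114 = 46.
Column 5 needs 160; the known cells sum to 138, so (2,5) = 22.
Row 2 needs 160; the known cells sum to 144, so (2,3) = 16.
Row 5: 8 + 46 + 52 + 30 + ? = 160, so (5,3) = 24.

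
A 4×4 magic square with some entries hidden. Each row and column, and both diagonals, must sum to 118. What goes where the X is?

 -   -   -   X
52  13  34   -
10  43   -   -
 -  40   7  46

16

Row 2: 52 + 13 + 34 + ? = 118, so (2,4) = 19.
Row 4: 40 + 7 + 46 + ? = 118, so (4,1) = 25.
From column 1, 118 − (52 + 10 + 25) gives (1,1) = 31.
Column 2: 13 + 43 + 40 + ? = 118, so (1,2) = 22.
Using main diagonal: 31 + 13 + 46 + ? → (3,3) = 118 − 90 = 28.
Anti-diagonal needs 118; the known cells sum to 102, so (1,4) = 16.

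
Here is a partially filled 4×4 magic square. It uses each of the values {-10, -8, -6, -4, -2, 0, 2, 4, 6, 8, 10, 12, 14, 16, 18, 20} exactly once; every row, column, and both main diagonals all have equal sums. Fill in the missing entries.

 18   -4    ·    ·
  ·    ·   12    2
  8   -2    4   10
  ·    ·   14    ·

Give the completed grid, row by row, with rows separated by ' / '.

18 -4 -10 16 / 0 6 12 2 / 8 -2 4 10 / -6 20 14 -8

The 16 entries sum to 80, so each line sums to 80/4 = 20.
Using column 3: 12 + 4 + 14 + ? → (1,3) = 20 − 30 = -10.
Row 1: 18 + (-4) + (-10) + ? = 20, so (1,4) = 16.
The remaining cell in column 4 is (4,4) = 20 − 28 = -8.
Main diagonal: 18 + 4 + (-8) + ? = 20, so (2,2) = 6.
Using anti-diagonal: 16 + 12 + (-2) + ? → (4,1) = 20 − 26 = -6.
Using row 2: 6 + 12 + 2 + ? → (2,1) = 20 − 20 = 0.
Row 4: -6 + 14 + (-8) + ? = 20, so (4,2) = 20.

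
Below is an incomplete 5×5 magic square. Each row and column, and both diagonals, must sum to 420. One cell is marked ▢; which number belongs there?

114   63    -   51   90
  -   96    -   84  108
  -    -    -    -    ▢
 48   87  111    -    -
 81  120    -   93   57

66

From row 1, 420 − (114 + 63 + 51 + 90) gives (1,3) = 102.
Using row 5: 81 + 120 + 93 + 57 + ? → (5,3) = 420 − 351 = 69.
Column 2: 63 + 96 + 87 + 120 + ? = 420, so (3,2) = 54.
The remaining cell in anti-diagonal is (3,3) = 420 − 342 = 78.
The remaining cell in column 3 is (2,3) = 420 − 360 = 60.
Main diagonal must total 420; the given cells sum to 345, so (4,4) = 75.
Using row 2: 96 + 60 + 84 + 108 + ? → (2,1) = 420 − 348 = 72.
Row 4 must total 420; the given cells sum to 321, so (4,5) = 99.
Using column 1: 114 + 72 + 48 + 81 + ? → (3,1) = 420 − 315 = 105.
Column 4 must total 420; the given cells sum to 303, so (3,4) = 117.
The remaining cell in column 5 is (3,5) = 420 − 354 = 66.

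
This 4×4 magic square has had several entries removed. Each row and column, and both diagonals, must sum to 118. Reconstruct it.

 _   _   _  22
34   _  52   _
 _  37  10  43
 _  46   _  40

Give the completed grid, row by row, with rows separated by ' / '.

Row 3: 37 + 10 + 43 + ? = 118, so (3,1) = 28.
Column 4: 22 + 43 + 40 + ? = 118, so (2,4) = 13.
Anti-diagonal must total 118; the given cells sum to 111, so (4,1) = 7.
Row 2 must total 118; the given cells sum to 99, so (2,2) = 19.
Using row 4: 7 + 46 + 40 + ? → (4,3) = 118 − 93 = 25.
Column 1 needs 118; the known cells sum to 69, so (1,1) = 49.
Column 2 needs 118; the known cells sum to 102, so (1,2) = 16.
Column 3 must total 118; the given cells sum to 87, so (1,3) = 31.

49 16 31 22 / 34 19 52 13 / 28 37 10 43 / 7 46 25 40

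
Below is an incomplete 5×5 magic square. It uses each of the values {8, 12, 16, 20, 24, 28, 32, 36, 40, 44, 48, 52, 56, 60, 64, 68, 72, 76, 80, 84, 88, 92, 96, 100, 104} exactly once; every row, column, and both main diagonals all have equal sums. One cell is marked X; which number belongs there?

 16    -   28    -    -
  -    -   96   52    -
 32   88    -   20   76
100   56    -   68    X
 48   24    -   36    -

44

The 25 entries sum to 1400, so each line sums to 1400/5 = 280.
Row 3 needs 280; the known cells sum to 216, so (3,3) = 64.
Column 1 needs 280; the known cells sum to 196, so (2,1) = 84.
Column 4: 52 + 20 + 68 + 36 + ? = 280, so (1,4) = 104.
Anti-diagonal: 52 + 64 + 56 + 48 + ? = 280, so (1,5) = 60.
From row 1, 280 − (16 + 28 + 104 + 60) gives (1,2) = 72.
Column 2: 72 + 88 + 56 + 24 + ? = 280, so (2,2) = 40.
Using main diagonal: 16 + 40 + 64 + 68 + ? → (5,5) = 280 − 188 = 92.
From row 2, 280 − (84 + 40 + 96 + 52) gives (2,5) = 8.
Row 5 needs 280; the known cells sum to 200, so (5,3) = 80.
Column 3: 28 + 96 + 64 + 80 + ? = 280, so (4,3) = 12.
Using column 5: 60 + 8 + 76 + 92 + ? → (4,5) = 280 − 236 = 44.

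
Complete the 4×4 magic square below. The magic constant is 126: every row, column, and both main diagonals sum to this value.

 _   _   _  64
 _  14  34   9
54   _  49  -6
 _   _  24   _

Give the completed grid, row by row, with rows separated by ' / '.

Row 2 needs 126; the known cells sum to 57, so (2,1) = 69.
From row 3, 126 − (54 + 49 + (-6)) gives (3,2) = 29.
From column 3, 126 − (34 + 49 + 24) gives (1,3) = 19.
Column 4 needs 126; the known cells sum to 67, so (4,4) = 59.
From main diagonal, 126 − (14 + 49 + 59) gives (1,1) = 4.
Anti-diagonal: 64 + 34 + 29 + ? = 126, so (4,1) = -1.
Row 1: 4 + 19 + 64 + ? = 126, so (1,2) = 39.
Row 4 needs 126; the known cells sum to 82, so (4,2) = 44.

4 39 19 64 / 69 14 34 9 / 54 29 49 -6 / -1 44 24 59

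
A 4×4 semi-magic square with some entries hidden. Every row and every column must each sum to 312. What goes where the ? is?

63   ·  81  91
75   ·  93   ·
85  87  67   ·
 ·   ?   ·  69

The remaining cell in row 1 is (1,2) = 312 − 235 = 77.
Row 3 needs 312; the known cells sum to 239, so (3,4) = 73.
Using column 1: 63 + 75 + 85 + ? → (4,1) = 312 − 223 = 89.
Using column 3: 81 + 93 + 67 + ? → (4,3) = 312 − 241 = 71.
Column 4 needs 312; the known cells sum to 233, so (2,4) = 79.
The remaining cell in row 2 is (2,2) = 312 − 247 = 65.
Row 4 must total 312; the given cells sum to 229, so (4,2) = 83.

83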